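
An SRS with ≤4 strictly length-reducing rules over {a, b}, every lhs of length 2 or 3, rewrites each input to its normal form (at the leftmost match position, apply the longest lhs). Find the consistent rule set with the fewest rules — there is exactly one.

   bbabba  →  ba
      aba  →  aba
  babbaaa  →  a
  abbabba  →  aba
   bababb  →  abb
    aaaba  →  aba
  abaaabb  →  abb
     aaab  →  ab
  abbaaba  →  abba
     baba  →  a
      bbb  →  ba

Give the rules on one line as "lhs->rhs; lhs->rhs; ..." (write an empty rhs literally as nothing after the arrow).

  | bbabba => baaba => ba
  | aba
  | babbaaa => aabaaa => abaaa => aa => a
  | abbabba => abaaba => aba

aa->a; baa->; bab->aa; bbb->ba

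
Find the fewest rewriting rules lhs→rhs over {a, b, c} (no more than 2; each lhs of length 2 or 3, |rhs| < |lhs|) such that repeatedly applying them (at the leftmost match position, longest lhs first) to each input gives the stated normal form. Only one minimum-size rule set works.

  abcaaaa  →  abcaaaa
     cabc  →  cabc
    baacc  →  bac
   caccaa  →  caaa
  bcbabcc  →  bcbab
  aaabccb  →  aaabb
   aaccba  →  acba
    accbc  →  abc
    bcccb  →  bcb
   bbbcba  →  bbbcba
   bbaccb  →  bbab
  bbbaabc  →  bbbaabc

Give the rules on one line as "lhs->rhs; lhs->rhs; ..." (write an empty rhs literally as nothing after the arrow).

  | abcaaaa
  | cabc
  | baacc => bac
  | caccaa => caaa

aac->a; cc->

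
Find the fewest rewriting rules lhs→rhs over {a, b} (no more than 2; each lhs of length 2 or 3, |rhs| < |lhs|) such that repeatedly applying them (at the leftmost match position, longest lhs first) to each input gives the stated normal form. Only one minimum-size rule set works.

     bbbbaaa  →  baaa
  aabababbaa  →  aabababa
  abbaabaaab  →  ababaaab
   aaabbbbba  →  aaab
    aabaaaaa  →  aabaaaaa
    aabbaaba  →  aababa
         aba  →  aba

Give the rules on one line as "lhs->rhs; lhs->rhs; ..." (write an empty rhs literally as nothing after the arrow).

  | bbbbaaa => baaa
  | aabababbaa => aabababa
  | abbaabaaab => ababaaab
  | aaabbbbba => aaabba => aaab

bba->b; bbb->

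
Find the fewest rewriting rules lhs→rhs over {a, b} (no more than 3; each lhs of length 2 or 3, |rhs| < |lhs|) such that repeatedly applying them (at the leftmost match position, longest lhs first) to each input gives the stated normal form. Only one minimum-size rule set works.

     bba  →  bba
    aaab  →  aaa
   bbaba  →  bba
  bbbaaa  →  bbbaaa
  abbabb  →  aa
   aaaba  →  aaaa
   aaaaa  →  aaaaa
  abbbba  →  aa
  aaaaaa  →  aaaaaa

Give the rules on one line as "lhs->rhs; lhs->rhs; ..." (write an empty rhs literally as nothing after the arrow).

  | bba
  | aaab => aaa
  | bbaba => bba
  | bbbaaa

ab->a; bab->b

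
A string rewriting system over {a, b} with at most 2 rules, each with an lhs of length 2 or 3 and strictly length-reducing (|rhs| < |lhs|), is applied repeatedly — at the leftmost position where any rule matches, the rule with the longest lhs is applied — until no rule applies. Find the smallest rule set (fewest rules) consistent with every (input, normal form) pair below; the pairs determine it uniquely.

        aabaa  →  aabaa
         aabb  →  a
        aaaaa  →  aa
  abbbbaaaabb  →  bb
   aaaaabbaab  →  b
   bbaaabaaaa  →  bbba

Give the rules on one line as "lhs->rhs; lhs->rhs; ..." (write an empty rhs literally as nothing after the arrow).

  | aabaa
  | aabb => a
  | aaaaa => aa
  | abbbbaaaabb => bbaaaabb => bbabb => bb

aaa->; abb->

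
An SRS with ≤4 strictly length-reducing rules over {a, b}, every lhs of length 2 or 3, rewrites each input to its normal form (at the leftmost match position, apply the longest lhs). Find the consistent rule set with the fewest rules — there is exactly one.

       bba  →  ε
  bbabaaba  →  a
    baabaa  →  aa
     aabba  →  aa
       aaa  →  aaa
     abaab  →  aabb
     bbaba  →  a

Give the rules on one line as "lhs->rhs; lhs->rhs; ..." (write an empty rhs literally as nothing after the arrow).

  | bba => ε
  | bbabaaba => baaba => abba => a
  | baabaa => abbaa => aa
  | aabba => aa

ba->a; baa->ab; bba->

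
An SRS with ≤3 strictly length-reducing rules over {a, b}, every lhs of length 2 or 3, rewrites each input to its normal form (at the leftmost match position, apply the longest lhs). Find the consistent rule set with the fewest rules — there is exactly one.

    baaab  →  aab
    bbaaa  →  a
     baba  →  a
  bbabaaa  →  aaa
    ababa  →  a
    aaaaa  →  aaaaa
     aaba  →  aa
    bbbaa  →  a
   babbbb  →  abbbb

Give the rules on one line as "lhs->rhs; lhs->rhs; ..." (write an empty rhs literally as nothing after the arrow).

  | baaab => aab
  | bbaaa => baa => a
  | baba => aba => a
  | bbabaaa => babaaa => abaaa => aaa

aba->a; ba->a; baa->a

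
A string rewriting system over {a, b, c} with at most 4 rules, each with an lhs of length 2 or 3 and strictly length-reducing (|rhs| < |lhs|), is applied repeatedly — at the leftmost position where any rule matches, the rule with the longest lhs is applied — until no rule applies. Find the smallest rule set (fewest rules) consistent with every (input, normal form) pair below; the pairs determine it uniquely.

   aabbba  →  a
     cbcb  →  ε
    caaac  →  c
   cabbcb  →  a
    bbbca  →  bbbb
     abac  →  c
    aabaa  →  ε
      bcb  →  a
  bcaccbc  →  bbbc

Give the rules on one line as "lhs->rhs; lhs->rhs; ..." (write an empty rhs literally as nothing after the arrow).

aa->; ba->a; ca->b; cb->a

  | aabbba => bbba => bba => ba => a
  | cbcb => acb => aa => ε
  | caaac => baac => aac => c
  | cabbcb => bbbcb => bbba => bba => ba => a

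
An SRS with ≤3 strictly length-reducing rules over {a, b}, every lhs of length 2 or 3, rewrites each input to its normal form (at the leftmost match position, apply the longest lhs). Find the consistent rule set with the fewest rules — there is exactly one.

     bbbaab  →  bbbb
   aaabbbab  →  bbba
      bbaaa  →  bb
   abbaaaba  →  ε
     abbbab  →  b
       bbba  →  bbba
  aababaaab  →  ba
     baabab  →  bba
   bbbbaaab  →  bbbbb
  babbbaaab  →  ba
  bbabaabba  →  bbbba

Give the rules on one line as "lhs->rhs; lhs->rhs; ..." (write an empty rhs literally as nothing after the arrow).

aa->; aaa->; ab->a

  | bbbaab => bbbb
  | aaabbbab => bbbab => bbba
  | bbaaa => bb
  | abbaaaba => abaaaba => aaaaba => aba => aa => ε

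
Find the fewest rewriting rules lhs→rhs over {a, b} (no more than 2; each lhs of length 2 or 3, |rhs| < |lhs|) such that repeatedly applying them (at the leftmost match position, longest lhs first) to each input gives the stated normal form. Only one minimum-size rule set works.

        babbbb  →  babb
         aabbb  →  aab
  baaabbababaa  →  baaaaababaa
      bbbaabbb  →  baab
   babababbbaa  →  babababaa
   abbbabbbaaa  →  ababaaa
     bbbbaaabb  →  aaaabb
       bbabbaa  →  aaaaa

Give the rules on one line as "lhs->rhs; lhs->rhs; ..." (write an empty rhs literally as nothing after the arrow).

bba->aa; bbb->b

  | babbbb => babb
  | aabbb => aab
  | baaabbababaa => baaaaababaa
  | bbbaabbb => baabbb => baab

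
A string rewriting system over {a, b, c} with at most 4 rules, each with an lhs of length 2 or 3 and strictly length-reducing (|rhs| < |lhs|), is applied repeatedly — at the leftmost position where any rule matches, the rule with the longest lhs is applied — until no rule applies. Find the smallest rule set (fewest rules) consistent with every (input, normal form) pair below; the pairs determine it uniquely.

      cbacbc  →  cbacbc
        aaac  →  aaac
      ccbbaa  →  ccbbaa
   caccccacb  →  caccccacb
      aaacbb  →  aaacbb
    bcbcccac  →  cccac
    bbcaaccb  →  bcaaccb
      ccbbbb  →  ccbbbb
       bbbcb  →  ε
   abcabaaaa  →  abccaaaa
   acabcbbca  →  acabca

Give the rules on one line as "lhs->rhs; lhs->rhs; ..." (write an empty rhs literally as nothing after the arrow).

aba->ca; bbc->bc; bcb->

  | cbacbc
  | aaac
  | ccbbaa
  | caccccacb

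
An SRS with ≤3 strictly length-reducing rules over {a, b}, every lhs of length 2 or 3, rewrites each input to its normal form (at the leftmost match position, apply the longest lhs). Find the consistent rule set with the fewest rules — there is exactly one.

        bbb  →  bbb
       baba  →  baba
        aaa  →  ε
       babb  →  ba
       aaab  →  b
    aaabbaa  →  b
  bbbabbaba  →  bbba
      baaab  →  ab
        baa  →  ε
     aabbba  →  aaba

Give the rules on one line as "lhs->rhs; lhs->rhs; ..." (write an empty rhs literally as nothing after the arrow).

aaa->; abb->a; baa->

  | bbb
  | baba
  | aaa => ε
  | babb => ba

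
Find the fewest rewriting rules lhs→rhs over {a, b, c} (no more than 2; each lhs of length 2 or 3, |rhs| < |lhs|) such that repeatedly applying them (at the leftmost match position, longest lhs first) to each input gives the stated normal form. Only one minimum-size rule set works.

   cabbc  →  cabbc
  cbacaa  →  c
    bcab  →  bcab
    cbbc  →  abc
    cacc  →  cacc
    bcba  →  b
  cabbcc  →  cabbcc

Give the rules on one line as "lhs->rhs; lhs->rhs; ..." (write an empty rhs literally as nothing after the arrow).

  | cabbc
  | cbacaa => aacaa => caa => c
  | bcab
  | cbbc => abc

aa->; cb->a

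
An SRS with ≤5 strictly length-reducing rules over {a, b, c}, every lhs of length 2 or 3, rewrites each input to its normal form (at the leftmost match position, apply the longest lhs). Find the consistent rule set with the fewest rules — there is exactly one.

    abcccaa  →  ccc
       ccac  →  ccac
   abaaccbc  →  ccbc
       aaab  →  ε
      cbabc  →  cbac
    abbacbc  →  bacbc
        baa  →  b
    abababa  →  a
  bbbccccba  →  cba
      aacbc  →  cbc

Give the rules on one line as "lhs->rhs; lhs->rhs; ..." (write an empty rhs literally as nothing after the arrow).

  | abcccaa => cccaa => ccc
  | ccac
  | abaaccbc => aaccbc => ccbc
  | aaab => ab => ε

aa->; ab->; bab->ba; bcc->c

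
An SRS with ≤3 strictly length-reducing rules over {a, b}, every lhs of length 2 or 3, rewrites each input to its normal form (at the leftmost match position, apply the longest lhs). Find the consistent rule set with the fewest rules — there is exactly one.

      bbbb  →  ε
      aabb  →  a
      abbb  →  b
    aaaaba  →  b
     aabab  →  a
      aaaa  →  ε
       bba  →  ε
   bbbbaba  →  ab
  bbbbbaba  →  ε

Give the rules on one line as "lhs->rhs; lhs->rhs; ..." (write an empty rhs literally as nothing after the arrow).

aa->; ba->b; bb->a

  | bbbb => abb => aa => ε
  | aabb => bb => a
  | abbb => aab => b
  | aaaaba => aaba => ba => b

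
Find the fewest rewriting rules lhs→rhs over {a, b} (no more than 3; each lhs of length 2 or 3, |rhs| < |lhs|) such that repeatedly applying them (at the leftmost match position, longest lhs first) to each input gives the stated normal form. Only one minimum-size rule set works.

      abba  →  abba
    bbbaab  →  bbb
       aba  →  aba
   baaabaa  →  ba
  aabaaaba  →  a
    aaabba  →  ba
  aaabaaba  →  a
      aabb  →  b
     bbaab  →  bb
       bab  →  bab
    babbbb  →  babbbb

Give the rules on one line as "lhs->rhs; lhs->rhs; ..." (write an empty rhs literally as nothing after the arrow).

aa->a; aab->

  | abba
  | bbbaab => bbb
  | aba
  | baaabaa => baabaa => baa => ba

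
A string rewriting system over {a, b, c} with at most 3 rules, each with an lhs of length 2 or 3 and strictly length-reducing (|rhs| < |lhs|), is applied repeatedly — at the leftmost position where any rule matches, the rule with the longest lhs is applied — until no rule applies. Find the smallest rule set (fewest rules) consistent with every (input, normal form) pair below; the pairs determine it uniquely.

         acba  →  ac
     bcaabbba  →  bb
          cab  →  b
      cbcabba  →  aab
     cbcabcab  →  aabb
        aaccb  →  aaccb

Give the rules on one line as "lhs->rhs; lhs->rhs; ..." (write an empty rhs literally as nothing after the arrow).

  | acba => ac
  | bcaabbba => babbba => bbba => bb
  | cab => b
  | cbcabba => aabba => aab

ba->; ca->; cbc->a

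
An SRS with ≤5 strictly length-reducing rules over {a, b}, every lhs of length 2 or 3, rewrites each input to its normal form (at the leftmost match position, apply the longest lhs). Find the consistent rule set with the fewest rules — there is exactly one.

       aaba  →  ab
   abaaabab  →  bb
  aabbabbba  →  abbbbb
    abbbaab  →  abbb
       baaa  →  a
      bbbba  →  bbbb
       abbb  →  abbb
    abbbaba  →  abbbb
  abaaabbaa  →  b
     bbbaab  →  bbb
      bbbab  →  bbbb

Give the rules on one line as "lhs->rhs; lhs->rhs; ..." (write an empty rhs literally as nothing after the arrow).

  | aaba => aba => ab
  | abaaabab => aaabab => bab => bb
  | aabbabbba => abbabbba => abbbbba => abbbbb
  | abbbaab => abbab => abbb

aa->a; aaa->; ba->b; baa->a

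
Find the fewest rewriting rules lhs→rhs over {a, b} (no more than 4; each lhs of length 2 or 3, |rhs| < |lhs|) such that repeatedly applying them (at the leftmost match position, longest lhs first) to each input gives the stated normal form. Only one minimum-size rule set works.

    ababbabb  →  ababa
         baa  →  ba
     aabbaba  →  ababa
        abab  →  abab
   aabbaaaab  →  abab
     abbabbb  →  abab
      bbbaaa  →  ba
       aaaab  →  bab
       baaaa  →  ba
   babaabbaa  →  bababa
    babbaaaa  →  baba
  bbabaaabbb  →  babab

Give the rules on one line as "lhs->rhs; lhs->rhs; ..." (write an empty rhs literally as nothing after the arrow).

  | ababbabb => abababb => ababa
  | baa => ba
  | aabbaba => abbaba => ababa
  | abab

aa->a; aaa->ba; bb->; bba->ba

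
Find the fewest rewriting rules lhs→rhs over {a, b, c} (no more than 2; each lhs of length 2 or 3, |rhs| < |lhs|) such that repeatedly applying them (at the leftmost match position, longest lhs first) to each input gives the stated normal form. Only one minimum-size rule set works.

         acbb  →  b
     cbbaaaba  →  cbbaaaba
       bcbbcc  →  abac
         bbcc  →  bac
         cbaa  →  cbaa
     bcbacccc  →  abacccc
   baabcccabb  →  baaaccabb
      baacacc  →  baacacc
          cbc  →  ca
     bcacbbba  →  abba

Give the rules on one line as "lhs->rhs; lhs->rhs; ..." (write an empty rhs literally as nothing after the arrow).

  | acbb => b
  | cbbaaaba
  | bcbbcc => abbcc => abac
  | bbcc => bac

acb->; bc->a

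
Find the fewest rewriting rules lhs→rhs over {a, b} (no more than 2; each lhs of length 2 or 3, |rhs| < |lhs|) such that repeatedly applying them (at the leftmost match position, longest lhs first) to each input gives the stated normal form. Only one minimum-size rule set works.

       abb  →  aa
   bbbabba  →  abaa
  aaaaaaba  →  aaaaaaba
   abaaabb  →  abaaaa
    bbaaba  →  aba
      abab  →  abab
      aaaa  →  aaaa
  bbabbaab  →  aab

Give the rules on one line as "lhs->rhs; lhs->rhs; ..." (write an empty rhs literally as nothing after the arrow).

  | abb => aa
  | bbbabba => ababba => ababb => abaa
  | aaaaaaba
  | abaaabb => abaaaa

bb->a; bba->bb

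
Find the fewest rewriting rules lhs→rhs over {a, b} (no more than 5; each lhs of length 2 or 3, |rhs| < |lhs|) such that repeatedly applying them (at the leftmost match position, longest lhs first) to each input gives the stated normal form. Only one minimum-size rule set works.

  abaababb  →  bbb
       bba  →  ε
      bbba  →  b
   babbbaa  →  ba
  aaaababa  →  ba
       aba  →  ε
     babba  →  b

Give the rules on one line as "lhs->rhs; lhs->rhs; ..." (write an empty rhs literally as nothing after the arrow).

aa->; aab->bb; ab->a; bba->

  | abaababb => aaababb => ababb => aabb => bbb
  | bba => ε
  | bbba => b
  | babbbaa => babbaa => babaa => baaa => ba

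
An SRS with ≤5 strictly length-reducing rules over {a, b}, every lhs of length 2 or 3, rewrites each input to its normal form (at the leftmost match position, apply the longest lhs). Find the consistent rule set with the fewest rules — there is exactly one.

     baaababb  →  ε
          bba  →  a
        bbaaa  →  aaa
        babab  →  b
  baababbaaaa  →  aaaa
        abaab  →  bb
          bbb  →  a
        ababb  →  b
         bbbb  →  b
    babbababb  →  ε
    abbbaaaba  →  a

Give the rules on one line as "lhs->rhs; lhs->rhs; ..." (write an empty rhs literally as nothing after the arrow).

  | baaababb => baababb => bababb => bbabb => abb => ε
  | bba => a
  | bbaaa => aaa
  | babab => bbab => ab => b

ab->b; abb->; bba->a; bbb->a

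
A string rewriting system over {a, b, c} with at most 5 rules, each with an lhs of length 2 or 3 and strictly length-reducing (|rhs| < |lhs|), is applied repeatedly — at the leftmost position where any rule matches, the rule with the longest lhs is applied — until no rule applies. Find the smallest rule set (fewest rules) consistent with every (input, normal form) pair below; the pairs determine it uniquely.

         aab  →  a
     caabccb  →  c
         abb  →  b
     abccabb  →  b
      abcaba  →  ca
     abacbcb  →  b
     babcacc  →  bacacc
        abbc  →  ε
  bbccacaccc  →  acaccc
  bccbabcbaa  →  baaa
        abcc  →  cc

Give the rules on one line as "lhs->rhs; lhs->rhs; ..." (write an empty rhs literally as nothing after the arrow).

ab->; bab->ba; bc->; cb->b

  | aab => a
  | caabccb => caccb => cacb => cab => c
  | abb => b
  | abccabb => ccabb => ccb => cb => b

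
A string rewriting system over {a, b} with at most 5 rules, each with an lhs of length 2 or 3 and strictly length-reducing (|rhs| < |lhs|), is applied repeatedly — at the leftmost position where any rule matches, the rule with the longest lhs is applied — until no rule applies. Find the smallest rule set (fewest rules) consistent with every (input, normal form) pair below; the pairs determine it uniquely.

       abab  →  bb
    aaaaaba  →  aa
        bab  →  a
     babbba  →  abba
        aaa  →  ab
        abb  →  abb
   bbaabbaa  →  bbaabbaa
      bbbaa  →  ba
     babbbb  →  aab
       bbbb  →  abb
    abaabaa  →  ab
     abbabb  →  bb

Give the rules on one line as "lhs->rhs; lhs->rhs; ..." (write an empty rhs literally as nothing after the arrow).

  | abab => bb
  | aaaaaba => abaaba => baba => aa
  | bab => a
  | babbba => abba

aaa->ab; aba->b; bab->a; bbb->ab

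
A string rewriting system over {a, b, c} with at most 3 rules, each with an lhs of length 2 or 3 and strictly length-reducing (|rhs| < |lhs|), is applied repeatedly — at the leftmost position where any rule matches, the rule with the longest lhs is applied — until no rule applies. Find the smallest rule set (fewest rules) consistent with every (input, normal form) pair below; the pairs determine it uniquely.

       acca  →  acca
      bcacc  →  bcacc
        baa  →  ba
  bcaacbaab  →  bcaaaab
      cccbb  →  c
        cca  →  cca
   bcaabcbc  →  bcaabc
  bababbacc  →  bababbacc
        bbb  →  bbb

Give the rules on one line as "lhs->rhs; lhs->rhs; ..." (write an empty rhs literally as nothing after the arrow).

  | acca
  | bcacc
  | baa => ba
  | bcaacbaab => bcaaaab

baa->ba; cb->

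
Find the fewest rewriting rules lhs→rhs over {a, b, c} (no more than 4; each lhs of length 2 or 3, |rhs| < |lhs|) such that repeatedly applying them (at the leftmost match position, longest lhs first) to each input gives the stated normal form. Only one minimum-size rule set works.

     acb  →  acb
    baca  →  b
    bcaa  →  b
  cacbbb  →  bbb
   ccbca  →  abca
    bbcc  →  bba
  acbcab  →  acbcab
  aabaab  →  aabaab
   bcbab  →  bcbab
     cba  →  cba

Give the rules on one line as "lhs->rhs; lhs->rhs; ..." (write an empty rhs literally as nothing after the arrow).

  | acb
  | baca => b
  | bcaa => b
  | cacbbb => bbb

aca->; caa->; cac->; cc->a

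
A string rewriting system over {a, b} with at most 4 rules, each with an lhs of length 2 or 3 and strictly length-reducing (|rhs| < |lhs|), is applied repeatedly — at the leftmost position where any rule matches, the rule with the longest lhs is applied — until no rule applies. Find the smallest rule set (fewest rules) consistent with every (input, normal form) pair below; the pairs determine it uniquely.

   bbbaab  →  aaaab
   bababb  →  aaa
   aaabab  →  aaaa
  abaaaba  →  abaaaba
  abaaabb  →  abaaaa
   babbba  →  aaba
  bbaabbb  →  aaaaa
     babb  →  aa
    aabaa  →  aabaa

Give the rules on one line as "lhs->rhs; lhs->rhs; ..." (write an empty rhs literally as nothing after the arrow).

bab->bb; bb->a; bbb->aa

  | bbbaab => aaaab
  | bababb => bbabb => aabb => aaa
  | aaabab => aaabb => aaaa
  | abaaaba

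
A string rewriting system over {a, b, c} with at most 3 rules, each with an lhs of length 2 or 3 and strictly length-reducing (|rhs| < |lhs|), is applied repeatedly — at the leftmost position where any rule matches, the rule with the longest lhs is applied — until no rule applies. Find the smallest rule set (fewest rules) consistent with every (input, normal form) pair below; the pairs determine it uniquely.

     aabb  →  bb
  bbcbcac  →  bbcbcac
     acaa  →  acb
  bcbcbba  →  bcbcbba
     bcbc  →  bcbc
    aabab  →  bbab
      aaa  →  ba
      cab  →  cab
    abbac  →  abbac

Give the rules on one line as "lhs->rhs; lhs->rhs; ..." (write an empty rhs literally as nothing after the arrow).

aa->b; bbb->bb

  | aabb => bbb => bb
  | bbcbcac
  | acaa => acb
  | bcbcbba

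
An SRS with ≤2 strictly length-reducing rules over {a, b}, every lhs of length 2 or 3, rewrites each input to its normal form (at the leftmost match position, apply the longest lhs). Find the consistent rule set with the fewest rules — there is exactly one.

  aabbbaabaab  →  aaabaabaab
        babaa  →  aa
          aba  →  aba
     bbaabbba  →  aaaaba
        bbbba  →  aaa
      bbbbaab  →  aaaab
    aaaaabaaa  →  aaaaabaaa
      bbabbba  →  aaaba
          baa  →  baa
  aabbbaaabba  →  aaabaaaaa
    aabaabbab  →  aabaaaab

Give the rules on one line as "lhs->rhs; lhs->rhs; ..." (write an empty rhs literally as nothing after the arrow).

  | aabbbaabaab => aaabaabaab
  | babaa => aa
  | aba
  | bbaabbba => aaabbba => aaaaba

bab->; bb->a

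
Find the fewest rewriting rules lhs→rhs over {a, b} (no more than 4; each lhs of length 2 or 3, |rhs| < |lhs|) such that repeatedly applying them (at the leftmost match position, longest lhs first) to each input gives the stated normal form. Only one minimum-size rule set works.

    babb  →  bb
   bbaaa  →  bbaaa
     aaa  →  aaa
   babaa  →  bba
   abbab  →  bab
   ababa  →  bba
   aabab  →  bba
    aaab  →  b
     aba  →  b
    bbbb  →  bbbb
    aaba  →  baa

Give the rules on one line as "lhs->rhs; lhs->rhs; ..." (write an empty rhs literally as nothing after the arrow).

aab->ba; aba->b; abb->b

  | babb => bb
  | bbaaa
  | aaa
  | babaa => bba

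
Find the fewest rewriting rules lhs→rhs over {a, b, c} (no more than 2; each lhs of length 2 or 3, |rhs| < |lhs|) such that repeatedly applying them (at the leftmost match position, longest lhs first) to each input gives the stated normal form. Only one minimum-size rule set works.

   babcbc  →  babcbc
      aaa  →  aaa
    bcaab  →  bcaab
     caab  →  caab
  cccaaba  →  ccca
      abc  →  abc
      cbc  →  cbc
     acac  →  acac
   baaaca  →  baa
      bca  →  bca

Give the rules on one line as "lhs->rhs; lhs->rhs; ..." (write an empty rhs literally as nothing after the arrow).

aac->; aba->

  | babcbc
  | aaa
  | bcaab
  | caab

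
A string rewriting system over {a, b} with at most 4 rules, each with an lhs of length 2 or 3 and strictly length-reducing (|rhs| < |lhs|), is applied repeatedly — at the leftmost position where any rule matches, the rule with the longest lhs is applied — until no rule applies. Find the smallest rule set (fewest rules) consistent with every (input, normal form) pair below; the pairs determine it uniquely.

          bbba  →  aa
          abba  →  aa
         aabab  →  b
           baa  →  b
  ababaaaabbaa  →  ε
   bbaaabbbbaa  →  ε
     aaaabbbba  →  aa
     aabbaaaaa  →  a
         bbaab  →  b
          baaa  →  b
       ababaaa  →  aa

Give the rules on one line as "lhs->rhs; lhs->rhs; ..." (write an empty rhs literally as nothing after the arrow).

  | bbba => aba => aa
  | abba => aba => aa
  | aabab => aaab => b
  | baa => ba => b

aaa->; ab->a; ba->b; bb->a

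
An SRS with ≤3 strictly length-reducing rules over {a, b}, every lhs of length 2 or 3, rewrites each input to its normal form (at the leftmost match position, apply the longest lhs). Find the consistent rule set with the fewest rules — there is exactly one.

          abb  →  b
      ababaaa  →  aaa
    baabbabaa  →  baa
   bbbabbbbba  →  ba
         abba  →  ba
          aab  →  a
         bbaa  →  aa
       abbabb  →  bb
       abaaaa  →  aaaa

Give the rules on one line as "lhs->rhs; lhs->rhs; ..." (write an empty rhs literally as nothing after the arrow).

  | abb => b
  | ababaaa => abaaa => aaa
  | baabbabaa => bababaa => babaa => baa
  | bbbabbbbba => babbbbba => bbbbba => bbba => ba

ab->; bba->a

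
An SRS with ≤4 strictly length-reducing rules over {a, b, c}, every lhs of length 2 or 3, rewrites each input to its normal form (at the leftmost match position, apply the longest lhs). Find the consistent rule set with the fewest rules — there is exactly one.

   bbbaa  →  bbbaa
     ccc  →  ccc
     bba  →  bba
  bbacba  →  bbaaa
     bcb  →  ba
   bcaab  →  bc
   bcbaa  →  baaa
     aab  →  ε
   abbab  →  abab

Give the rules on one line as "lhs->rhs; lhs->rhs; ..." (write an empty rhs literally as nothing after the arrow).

  | bbbaa
  | ccc
  | bba
  | bbacba => bbaaa

aab->; abb->ab; cb->a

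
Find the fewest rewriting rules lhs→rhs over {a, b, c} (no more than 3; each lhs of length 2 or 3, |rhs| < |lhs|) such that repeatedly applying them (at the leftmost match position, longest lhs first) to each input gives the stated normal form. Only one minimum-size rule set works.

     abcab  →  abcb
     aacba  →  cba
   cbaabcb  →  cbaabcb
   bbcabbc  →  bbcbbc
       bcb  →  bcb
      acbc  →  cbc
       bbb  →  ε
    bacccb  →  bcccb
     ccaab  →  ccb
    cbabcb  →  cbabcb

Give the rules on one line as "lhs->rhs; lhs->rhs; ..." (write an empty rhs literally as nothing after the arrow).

  | abcab => abcb
  | aacba => acba => cba
  | cbaabcb
  | bbcabbc => bbcbbc

ac->c; bbb->; ca->c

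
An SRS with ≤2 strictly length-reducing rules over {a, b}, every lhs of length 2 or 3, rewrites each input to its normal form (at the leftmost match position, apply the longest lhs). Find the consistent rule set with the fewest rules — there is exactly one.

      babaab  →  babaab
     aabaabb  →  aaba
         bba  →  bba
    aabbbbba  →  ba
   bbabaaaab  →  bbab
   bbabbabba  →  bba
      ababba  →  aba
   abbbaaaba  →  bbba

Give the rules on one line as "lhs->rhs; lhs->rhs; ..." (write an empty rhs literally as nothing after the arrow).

  | babaab
  | aabaabb => aaba
  | bba
  | aabbbbba => abbba => ba

aaa->b; abb->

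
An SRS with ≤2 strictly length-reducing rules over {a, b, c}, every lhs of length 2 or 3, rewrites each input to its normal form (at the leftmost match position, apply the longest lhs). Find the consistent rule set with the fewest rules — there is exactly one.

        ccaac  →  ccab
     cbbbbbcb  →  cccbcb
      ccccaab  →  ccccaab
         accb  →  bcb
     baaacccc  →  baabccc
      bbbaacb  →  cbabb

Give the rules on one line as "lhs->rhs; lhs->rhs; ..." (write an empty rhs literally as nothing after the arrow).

  | ccaac => ccab
  | cbbbbbcb => ccbbbcb => cccbcb
  | ccccaab
  | accb => bcb

ac->b; bbb->cb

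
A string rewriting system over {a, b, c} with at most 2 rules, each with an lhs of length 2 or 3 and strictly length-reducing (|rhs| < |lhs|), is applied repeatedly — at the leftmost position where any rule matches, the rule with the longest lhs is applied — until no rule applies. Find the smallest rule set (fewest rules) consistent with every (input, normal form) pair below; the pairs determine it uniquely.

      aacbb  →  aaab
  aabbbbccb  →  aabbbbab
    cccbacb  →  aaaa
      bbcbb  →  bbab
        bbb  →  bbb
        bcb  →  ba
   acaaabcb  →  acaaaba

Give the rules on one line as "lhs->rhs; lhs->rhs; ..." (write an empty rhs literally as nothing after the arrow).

cb->a; cc->a

  | aacbb => aaab
  | aabbbbccb => aabbbbab
  | cccbacb => acbacb => aaacb => aaaa
  | bbcbb => bbab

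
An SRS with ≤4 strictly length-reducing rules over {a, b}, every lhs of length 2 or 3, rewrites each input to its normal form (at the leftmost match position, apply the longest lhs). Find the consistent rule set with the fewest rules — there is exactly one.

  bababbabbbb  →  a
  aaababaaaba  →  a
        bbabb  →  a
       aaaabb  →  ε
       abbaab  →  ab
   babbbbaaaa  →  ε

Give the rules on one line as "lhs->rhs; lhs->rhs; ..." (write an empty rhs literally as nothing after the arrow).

aa->; ba->; bb->

  | bababbabbbb => babbabbbb => bbabbbb => abbbb => abb => a
  | aaababaaaba => ababaaaba => abaaaba => aaaba => aba => a
  | bbabb => abb => a
  | aaaabb => aabb => bb => ε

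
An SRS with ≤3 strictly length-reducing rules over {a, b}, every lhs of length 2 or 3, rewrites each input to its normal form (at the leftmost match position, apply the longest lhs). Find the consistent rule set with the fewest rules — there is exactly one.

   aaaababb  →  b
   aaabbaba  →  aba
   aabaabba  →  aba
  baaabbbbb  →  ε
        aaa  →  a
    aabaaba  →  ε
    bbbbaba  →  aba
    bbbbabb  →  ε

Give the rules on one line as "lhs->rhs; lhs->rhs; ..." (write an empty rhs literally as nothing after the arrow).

aa->; bb->a

  | aaaababb => aababb => babb => baa => b
  | aaabbaba => abbaba => aaaba => aba
  | aabaabba => baabba => bbba => aba
  | baaabbbbb => babbbbb => baabbb => bbbb => abb => aa => ε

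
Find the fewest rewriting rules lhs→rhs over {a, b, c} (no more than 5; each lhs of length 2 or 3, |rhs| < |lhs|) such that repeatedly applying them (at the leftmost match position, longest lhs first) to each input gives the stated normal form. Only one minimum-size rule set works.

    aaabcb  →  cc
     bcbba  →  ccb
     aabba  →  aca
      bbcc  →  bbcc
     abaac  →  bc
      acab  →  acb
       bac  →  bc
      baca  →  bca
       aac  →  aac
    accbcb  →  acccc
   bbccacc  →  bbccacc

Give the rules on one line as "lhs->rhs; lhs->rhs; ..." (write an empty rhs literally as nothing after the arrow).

ab->b; abb->c; ba->b; bcb->cc

  | aaabcb => aabcb => abcb => bcb => cc
  | bcbba => ccba => ccb
  | aabba => aca
  | bbcc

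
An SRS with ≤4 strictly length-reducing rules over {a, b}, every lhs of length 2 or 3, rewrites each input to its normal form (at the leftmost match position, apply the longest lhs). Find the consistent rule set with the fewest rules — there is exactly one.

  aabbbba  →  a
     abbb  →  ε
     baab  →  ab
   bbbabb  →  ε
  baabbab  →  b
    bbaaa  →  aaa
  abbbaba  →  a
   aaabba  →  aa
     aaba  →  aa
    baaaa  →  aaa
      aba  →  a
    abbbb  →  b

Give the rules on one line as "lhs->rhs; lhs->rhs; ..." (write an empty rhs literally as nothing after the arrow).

abb->b; ba->; bb->

  | aabbbba => abbba => bba => a
  | abbb => bb => ε
  | baab => ab
  | bbbabb => babb => bb => ε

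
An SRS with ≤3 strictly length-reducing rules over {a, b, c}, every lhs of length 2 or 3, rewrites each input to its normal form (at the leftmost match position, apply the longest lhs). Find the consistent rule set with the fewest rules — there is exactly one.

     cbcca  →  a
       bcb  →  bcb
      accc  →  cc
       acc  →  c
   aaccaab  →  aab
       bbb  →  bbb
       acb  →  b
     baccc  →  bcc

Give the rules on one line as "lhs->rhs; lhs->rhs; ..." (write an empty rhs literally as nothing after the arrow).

  | cbcca => aca => a
  | bcb
  | accc => cc
  | acc => c

ac->; cbc->a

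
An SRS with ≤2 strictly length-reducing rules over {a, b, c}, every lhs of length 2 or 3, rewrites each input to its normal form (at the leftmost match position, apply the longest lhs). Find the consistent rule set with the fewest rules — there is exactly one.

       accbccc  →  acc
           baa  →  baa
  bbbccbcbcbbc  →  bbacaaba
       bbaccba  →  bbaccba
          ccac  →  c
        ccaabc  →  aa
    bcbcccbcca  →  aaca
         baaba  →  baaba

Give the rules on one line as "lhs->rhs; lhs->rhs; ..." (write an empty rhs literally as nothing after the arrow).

bc->a; cca->

  | accbccc => accacc => acc
  | baa
  | bbbccbcbcbbc => bbacbcbcbbc => bbacabcbbc => bbacaabbc => bbacaaba
  | bbaccba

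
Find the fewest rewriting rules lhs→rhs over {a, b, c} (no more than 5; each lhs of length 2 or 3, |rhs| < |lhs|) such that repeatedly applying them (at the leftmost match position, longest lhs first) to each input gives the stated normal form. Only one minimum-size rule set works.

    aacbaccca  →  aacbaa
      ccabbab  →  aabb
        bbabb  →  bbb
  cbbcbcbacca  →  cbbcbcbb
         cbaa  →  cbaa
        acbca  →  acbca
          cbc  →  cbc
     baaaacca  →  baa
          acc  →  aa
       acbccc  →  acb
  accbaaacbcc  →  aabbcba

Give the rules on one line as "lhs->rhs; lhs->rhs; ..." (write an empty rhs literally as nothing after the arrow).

  | aacbaccca => aacbaa
  | ccabbab => aabbab => aabb
  | bbabb => bbb
  | cbbcbcbacca => cbbcbcbaaa => cbbcbcbb

aaa->b; bba->b; cc->a; ccc->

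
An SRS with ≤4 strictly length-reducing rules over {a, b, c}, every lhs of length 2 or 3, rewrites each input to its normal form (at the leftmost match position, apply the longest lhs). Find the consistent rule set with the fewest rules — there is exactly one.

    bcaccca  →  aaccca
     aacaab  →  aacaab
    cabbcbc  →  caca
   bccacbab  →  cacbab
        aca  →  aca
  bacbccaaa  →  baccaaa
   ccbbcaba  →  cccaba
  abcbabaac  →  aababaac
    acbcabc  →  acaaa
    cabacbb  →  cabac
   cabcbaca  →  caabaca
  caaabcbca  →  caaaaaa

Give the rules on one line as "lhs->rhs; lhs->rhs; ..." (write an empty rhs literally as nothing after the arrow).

  | bcaccca => aaccca
  | aacaab
  | cabbcbc => cacbc => caca
  | bccacbab => cacbab

bb->; bc->a; bcc->c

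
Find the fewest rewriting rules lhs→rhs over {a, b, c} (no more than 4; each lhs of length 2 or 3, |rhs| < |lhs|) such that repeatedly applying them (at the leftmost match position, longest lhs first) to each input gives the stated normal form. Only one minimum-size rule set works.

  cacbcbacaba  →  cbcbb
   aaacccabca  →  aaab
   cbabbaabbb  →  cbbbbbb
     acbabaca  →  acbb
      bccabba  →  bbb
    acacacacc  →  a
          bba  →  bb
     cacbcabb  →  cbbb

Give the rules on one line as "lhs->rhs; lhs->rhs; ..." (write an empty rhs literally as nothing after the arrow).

  | cacbcbacaba => cbcbacaba => cbcbcaba => cbcbba => cbcbb
  | aaacccabca => aaacabca => aaabca => aaab
  | cbabbaabbb => cbbbaabbb => cbbbabbb => cbbbbbb
  | acbabaca => acbbaca => acbbca => acbb

ba->b; ca->; cc->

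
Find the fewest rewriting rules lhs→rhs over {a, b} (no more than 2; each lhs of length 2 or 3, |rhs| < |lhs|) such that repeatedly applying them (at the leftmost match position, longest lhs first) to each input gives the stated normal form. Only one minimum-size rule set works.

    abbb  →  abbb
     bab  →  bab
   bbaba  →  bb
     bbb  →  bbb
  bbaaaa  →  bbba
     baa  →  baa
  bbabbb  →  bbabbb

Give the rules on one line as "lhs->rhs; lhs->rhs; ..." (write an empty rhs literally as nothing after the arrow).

aaa->b; aba->

  | abbb
  | bab
  | bbaba => bb
  | bbb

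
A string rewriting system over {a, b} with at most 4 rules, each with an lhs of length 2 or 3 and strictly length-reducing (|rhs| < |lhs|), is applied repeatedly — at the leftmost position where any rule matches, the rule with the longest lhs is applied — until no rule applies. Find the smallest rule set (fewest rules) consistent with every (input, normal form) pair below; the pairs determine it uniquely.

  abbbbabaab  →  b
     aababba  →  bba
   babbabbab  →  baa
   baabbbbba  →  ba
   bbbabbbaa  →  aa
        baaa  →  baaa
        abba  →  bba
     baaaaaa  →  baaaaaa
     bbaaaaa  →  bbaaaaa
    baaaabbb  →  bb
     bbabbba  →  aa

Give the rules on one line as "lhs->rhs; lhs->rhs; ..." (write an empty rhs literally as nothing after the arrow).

  | abbbbabaab => bbbbabaab => babaab => aaaab => aaab => aab => ab => b
  | aababba => aabba => abba => bba
  | babbabbab => aababbab => aabbab => abbab => bbab => baa
  | baabbbbba => babbbbba => aabbbba => abbbba => bbbba => ba

ab->b; aba->a; bab->aa; bbb->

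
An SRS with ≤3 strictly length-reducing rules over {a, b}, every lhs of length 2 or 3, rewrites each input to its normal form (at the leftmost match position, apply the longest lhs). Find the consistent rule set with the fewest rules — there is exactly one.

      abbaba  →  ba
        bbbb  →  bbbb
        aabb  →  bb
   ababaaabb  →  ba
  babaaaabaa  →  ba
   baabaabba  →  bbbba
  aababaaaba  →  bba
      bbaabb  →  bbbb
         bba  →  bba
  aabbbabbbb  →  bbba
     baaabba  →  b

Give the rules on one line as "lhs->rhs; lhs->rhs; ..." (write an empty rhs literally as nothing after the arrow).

  | abbaba => ababa => aaba => ba
  | bbbb
  | aabb => bb
  | ababaaabb => aabaaabb => baaabb => babb => bab => ba

aa->; ab->a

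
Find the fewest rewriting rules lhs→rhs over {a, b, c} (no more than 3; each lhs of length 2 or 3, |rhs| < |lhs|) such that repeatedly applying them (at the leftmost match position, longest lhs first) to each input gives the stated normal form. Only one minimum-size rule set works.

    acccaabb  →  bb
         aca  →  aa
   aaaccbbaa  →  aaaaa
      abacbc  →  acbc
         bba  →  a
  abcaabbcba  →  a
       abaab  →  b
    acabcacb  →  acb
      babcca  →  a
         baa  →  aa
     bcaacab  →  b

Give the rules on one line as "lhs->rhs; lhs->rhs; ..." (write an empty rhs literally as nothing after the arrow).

ab->b; ba->a; ca->a

  | acccaabb => accaabb => acaabb => aaabb => aabb => abb => bb
  | aca => aa
  | aaaccbbaa => aaaccbaa => aaaccaa => aaacaa => aaaaa
  | abacbc => bacbc => acbc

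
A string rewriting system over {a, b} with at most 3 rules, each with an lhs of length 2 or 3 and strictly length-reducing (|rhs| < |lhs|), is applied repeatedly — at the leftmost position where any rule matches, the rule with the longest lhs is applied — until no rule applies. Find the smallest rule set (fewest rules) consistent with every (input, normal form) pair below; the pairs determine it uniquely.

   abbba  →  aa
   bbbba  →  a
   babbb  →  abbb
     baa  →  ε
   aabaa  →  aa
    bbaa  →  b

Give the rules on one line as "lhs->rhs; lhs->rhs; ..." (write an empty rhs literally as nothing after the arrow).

  | abbba => abba => aba => aa
  | bbbba => bbba => bba => ba => a
  | babbb => abbb
  | baa => ε

ba->a; baa->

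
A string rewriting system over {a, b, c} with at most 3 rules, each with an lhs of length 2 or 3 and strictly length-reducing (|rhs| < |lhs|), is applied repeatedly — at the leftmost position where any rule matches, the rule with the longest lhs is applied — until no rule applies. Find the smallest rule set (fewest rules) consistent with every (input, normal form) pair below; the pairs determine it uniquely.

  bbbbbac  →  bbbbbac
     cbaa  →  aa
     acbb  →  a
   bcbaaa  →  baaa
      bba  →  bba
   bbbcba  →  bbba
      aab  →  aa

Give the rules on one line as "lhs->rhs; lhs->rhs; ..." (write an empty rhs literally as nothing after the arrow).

  | bbbbbac
  | cbaa => aa
  | acbb => ab => a
  | bcbaaa => baaa

ab->a; cb->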